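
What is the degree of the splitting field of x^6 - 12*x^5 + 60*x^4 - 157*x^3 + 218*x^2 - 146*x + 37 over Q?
The degree of the splitting field over Q equals the order of the Galois group, so first determine the group. The polynomial f is an irreducible sextic over Q, so G = Gal(f/Q) is one of the 16 transitive subgroups 6T1, ..., 6T16 of S_6. The discriminant of f is 14386709, which is not a perfect square, so G is not contained in A_6. The transitive groups of degree 6 not contained in A_6 are: C_6 (6T1, order 6), S_3 (6T2, order 6), D_6 (6T3, order 12), C_3 x S_3 (6T5, order 18), A_4 x C_2 (6T6, order 24), S_4 (6T8, order 24), S_3 x S_3 (6T9, order 36), S_4 x C_2 (6T11, order 48), (S_3 x S_3) : C_2 (6T13, order 72), PGL(2,5) (6T14, order 120), S_6 (6T16, order 720). By Dedekind's theorem, for a prime p not dividing disc(f) the degrees of the irreducible factors of f mod p form the cycle type of an element of G. Factoring f modulo the 4 such primes p <= 7, each new pattern first appears at: mod 2: f = (x^6 + x^3 + 1), pattern 6; mod 5: f = (x + 2)(x^5 + x^4 + 3x^3 + 2x^2 + 4x + 1), pattern 5+1; mod 7: f = (x^2 + x + 4)(x^4 + x^3 + 6x^2 + x + 4), pattern 4+2. No other pattern occurs in this range, so the set of observed cycle types is {6, 5+1, 4+2}. Among the candidates above, the only group containing elements of all these cycle types is S_6 (6T16); every other candidate lacks at least one of them. Hence G = S_6 (6T16), of order 720. The Galois group S_6 (6T16) has order 720, so the splitting field has degree 720 over Q.

720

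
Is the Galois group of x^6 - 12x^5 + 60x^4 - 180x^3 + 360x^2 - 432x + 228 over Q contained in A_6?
The polynomial is irreducible of degree 6 over Q. Its discriminant is 660451885056, which is not a perfect square. A Galois group lies in the alternating group exactly when the discriminant is a square in Q, so the Galois group (S_3 x S_3) is not contained in A_6.

No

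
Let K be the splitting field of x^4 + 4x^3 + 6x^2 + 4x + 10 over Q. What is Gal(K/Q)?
The polynomial is an irreducible quartic over Q and its discriminant is 186624 = 432^2, a perfect square, so the Galois group is contained in A_4. The resolvent cubic y^3 - 6*y^2 - 24*y + 64 splits completely over Q, which gives the Klein four-group V_4.

V_4 (also written V4)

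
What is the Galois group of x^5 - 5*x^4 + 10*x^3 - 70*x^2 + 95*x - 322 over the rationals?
The polynomial f is an irreducible quintic over Q, so G = Gal(f/Q) is a transitive subgroup of S_5: one of C_5 (5T1, order 5), D_5 (5T2, order 10), F_20 (5T3, order 20), A_5 (5T4, order 60) or S_5 (5T5, order 120). The discriminant of f is 26703027253125, which is not a perfect square, so G is not contained in A_5. The transitive groups of degree 5 not contained in A_5 are: F_20 (5T3, order 20), S_5 (5T5, order 120). By Dedekind's theorem, for a prime p not dividing disc(f) the degrees of the irreducible factors of f mod p form the cycle type of an element of G. Factoring f modulo the 18 such primes p <= 71 (skipping 3, 5, which divide the discriminant), each new pattern first appears at: mod 2: f = (x)(x^4 + x^3 + 1), pattern 4+1; mod 11: f = (x^5 + 6x^4 + 10x^3 + 7x^2 + 7x + 8), pattern 5; mod 19: f = (x + 17)(x^2 + 8x + 2)(x^2 + 8x + 14), pattern 2+2+1; mod 41: f = (x + 2)(x + 25)(x + 27)(x + 31)(x + 33), pattern 1+1+1+1+1. No other pattern occurs in this range, so the set of observed cycle types is {4+1, 5, 2+2+1, 1+1+1+1+1}. The candidates containing elements of all these cycle types are F_20 (5T3) of order 20, S_5 (5T5) of order 120; the others are excluded. The observed types are precisely the cycle types that occur in F_20 (5T3). Each of the other remaining candidates has further cycle types, and by the Chebotarev density theorem the matching factorization patterns would occur for a proportion of primes equal to their share of the group: S_5 (5T5) additionally contains elements of type 3+2, 3+1+1, 2+1+1+1 (50 of its 120 elements, about 42% of primes). None of the 18 primes tested shows any such pattern (for each of these groups the chance of that is below 10^-4), which rules them out. Hence G = F_20 (5T3), of order 20.

F_20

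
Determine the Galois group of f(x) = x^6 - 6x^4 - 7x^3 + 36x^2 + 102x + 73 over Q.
The polynomial f is an irreducible sextic over Q, so G = Gal(f/Q) is one of the 16 transitive subgroups 6T1, ..., 6T16 of S_6. The discriminant of f is -16829675182323, which is not a perfect square, so G is not contained in A_6. The transitive groups of degree 6 not contained in A_6 are: C_6 (6T1, order 6), S_3 (6T2, order 6), D_6 (6T3, order 12), C_3 x S_3 (6T5, order 18), A_4 x C_2 (6T6, order 24), S_4 (6T8, order 24), S_3 x S_3 (6T9, order 36), S_4 x C_2 (6T11, order 48), (S_3 x S_3) : C_2 (6T13, order 72), PGL(2,5) (6T14, order 120), S_6 (6T16, order 720). By Dedekind's theorem, for a prime p not dividing disc(f) the degrees of the irreducible factors of f mod p form the cycle type of an element of G. Factoring f modulo the 37 such primes p <= 167 (skipping 3, 19, which divide the discriminant), each new pattern first appears at: mod 2: f = (x^6 + x^3 + 1), pattern 6; mod 7: f = (x^3 + 3x + 2)(x^3 + 5x + 5), pattern 3+3; mod 17: f = (x^2 + x + 8)(x^2 + 4x + 11)(x^2 + 12x + 13), pattern 2+2+2; mod 37: f = (x + 2)(x + 11)(x + 13)(x + 22)(x + 28)(x + 35), pattern 1+1+1+1+1+1. No other pattern occurs in this range, so the set of observed cycle types is {6, 3+3, 2+2+2, 1+1+1+1+1+1}. The candidates containing elements of all these cycle types are C_6 (6T1) of order 6, D_6 (6T3) of order 12, C_3 x S_3 (6T5) of order 18, A_4 x C_2 (6T6) of order 24, S_3 x S_3 (6T9) of order 36, S_4 x C_2 (6T11) of order 48, (S_3 x S_3) : C_2 (6T13) of order 72, PGL(2,5) (6T14) of order 120, S_6 (6T16) of order 720; the others are excluded. The observed types are precisely the cycle types that occur in C_6 (6T1). Each of the other remaining candidates has further cycle types, and by the Chebotarev density theorem the matching factorization patterns would occur for a proportion of primes equal to their share of the group: D_6 (6T3) additionally contains elements of type 2+2+1+1 (3 of its 12 elements, about 25% of primes); C_3 x S_3 (6T5) additionally contains elements of type 3+1+1+1 (4 of its 18 elements, about 22% of primes); A_4 x C_2 (6T6) additionally contains elements of type 2+2+1+1, 2+1+1+1+1 (6 of its 24 elements, about 25% of primes); S_3 x S_3 (6T9) additionally contains elements of type 3+1+1+1, 2+2+1+1 (13 of its 36 elements, about 36% of primes); S_4 x C_2 (6T11) additionally contains elements of type 4+2, 4+1+1, 2+2+1+1, 2+1+1+1+1 (24 of its 48 elements, about 50% of primes); (S_3 x S_3) : C_2 (6T13) additionally contains elements of type 4+2, 3+2+1, 3+1+1+1, 2+2+1+1, 2+1+1+1+1 (49 of its 72 elements, about 68% of primes); PGL(2,5) (6T14) additionally contains elements of type 5+1, 4+1+1, 2+2+1+1 (69 of its 120 elements, about 58% of primes); S_6 (6T16) additionally contains elements of type 5+1, 4+2, 4+1+1, 3+2+1, 3+1+1+1, 2+2+1+1, 2+1+1+1+1 (544 of its 720 elements, about 76% of primes). None of the 37 primes tested shows any such pattern (for each of these groups the chance of that is below 10^-4), which rules them out. Hence G = C_6 (6T1), of order 6.

C_6 (also written C6)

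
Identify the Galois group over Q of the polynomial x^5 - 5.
The polynomial f is an irreducible quintic over Q, so G = Gal(f/Q) is a transitive subgroup of S_5: one of C_5 (5T1, order 5), D_5 (5T2, order 10), F_20 (5T3, order 20), A_5 (5T4, order 60) or S_5 (5T5, order 120). The discriminant of f is 1953125, which is not a perfect square, so G is not contained in A_5. The transitive groups of degree 5 not contained in A_5 are: F_20 (5T3, order 20), S_5 (5T5, order 120). By Dedekind's theorem, for a prime p not dividing disc(f) the degrees of the irreducible factors of f mod p form the cycle type of an element of G. Factoring f modulo the 18 such primes p <= 67 (skipping 5, which divides the discriminant), each new pattern first appears at: mod 2: f = (x + 1)(x^4 + x^3 + x^2 + x + 1), pattern 4+1; mod 11: f = (x^5 + 6), pattern 5; mod 19: f = (x + 13)(x^2 + 11x + 17)(x^2 + 14x + 17), pattern 2+2+1; mod 31: f = (x + 3)(x + 6)(x + 12)(x + 17)(x + 24), pattern 1+1+1+1+1. No other pattern occurs in this range, so the set of observed cycle types is {4+1, 5, 2+2+1, 1+1+1+1+1}. The candidates containing elements of all these cycle types are F_20 (5T3) of order 20, S_5 (5T5) of order 120; the others are excluded. The observed types are precisely the cycle types that occur in F_20 (5T3). Each of the other remaining candidates has further cycle types, and by the Chebotarev density theorem the matching factorization patterns would occur for a proportion of primes equal to their share of the group: S_5 (5T5) additionally contains elements of type 3+2, 3+1+1, 2+1+1+1 (50 of its 120 elements, about 42% of primes). None of the 18 primes tested shows any such pattern (for each of these groups the chance of that is below 10^-4), which rules them out. Hence G = F_20 (5T3), of order 20.

5T3: F_20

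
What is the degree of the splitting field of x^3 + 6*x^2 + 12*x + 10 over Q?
6

The degree of the splitting field over Q equals the order of the Galois group, so first determine the group. The polynomial is an irreducible cubic over Q and its discriminant is -108, which is not a perfect square. For an irreducible cubic, a non-square discriminant gives Galois group S_3. The Galois group S_3 (3T2) has order 6, so the splitting field has degree 6 over Q.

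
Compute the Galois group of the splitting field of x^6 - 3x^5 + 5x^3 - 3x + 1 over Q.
The polynomial f is an irreducible sextic over Q, so G = Gal(f/Q) is one of the 16 transitive subgroups 6T1, ..., 6T16 of S_6. The discriminant of f is -34992, which is not a perfect square, so G is not contained in A_6. The transitive groups of degree 6 not contained in A_6 are: C_6 (6T1, order 6), S_3 (6T2, order 6), D_6 (6T3, order 12), C_3 x S_3 (6T5, order 18), A_4 x C_2 (6T6, order 24), S_4 (6T8, order 24), S_3 x S_3 (6T9, order 36), S_4 x C_2 (6T11, order 48), (S_3 x S_3) : C_2 (6T13, order 72), PGL(2,5) (6T14, order 120), S_6 (6T16, order 720). By Dedekind's theorem, for a prime p not dividing disc(f) the degrees of the irreducible factors of f mod p form the cycle type of an element of G. Factoring f modulo the 23 such primes p <= 97 (skipping 2, 3, which divide the discriminant), each new pattern first appears at: mod 5: f = (x^2 + x + 1)(x^2 + 2x + 3)(x^2 + 4x + 2), pattern 2+2+2; mod 7: f = (x^3 + x^2 + 3x + 1)(x^3 + 3x^2 + x + 1), pattern 3+3; mod 31: f = (x + 3)(x + 7)(x + 9)(x + 21)(x + 23)(x + 27), pattern 1+1+1+1+1+1. No other pattern occurs in this range, so the set of observed cycle types is {2+2+2, 3+3, 1+1+1+1+1+1}. The candidates containing elements of all these cycle types are C_6 (6T1) of order 6, S_3 (6T2) of order 6, D_6 (6T3) of order 12, C_3 x S_3 (6T5) of order 18, A_4 x C_2 (6T6) of order 24, S_4 (6T8) of order 24, S_3 x S_3 (6T9) of order 36, S_4 x C_2 (6T11) of order 48, (S_3 x S_3) : C_2 (6T13) of order 72, PGL(2,5) (6T14) of order 120, S_6 (6T16) of order 720; the others are excluded. The observed types are precisely the cycle types that occur in S_3 (6T2). Each of the other remaining candidates has further cycle types, and by the Chebotarev density theorem the matching factorization patterns would occur for a proportion of primes equal to their share of the group: C_6 (6T1) additionally contains elements of type 6 (2 of its 6 elements, about 33% of primes); D_6 (6T3) additionally contains elements of type 6, 2+2+1+1 (5 of its 12 elements, about 42% of primes); C_3 x S_3 (6T5) additionally contains elements of type 6, 3+1+1+1 (10 of its 18 elements, about 56% of primes); A_4 x C_2 (6T6) additionally contains elements of type 6, 2+2+1+1, 2+1+1+1+1 (14 of its 24 elements, about 58% of primes); S_4 (6T8) additionally contains elements of type 4+1+1, 2+2+1+1 (9 of its 24 elements, about 38% of primes); S_3 x S_3 (6T9) additionally contains elements of type 6, 3+1+1+1, 2+2+1+1 (25 of its 36 elements, about 69% of primes); S_4 x C_2 (6T11) additionally contains elements of type 6, 4+2, 4+1+1, 2+2+1+1, 2+1+1+1+1 (32 of its 48 elements, about 67% of primes); (S_3 x S_3) : C_2 (6T13) additionally contains elements of type 6, 4+2, 3+2+1, 3+1+1+1, 2+2+1+1, 2+1+1+1+1 (61 of its 72 elements, about 85% of primes); PGL(2,5) (6T14) additionally contains elements of type 6, 5+1, 4+1+1, 2+2+1+1 (89 of its 120 elements, about 74% of primes); S_6 (6T16) additionally contains elements of type 6, 5+1, 4+2, 4+1+1, 3+2+1, 3+1+1+1, 2+2+1+1, 2+1+1+1+1 (664 of its 720 elements, about 92% of primes). None of the 23 primes tested shows any such pattern (for each of these groups the chance of that is below 10^-4), which rules them out. Hence G = S_3 (6T2), of order 6.

S_3, S_3 acting on 6 points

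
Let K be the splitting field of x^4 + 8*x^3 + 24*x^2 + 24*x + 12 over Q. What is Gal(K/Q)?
The polynomial is an irreducible quartic over Q and its discriminant is 331776 = 576^2, a perfect square, so the Galois group is contained in A_4. The resolvent cubic y^3 - 24*y^2 + 144*y - 192 is irreducible over Q. An irreducible resolvent with square discriminant gives A_4.

A_4 (order 12)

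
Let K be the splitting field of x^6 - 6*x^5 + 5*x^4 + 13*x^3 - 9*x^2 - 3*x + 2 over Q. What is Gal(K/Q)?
6T12: PSL(2,5)

The polynomial f is an irreducible sextic over Q, so G = Gal(f/Q) is one of the 16 transitive subgroups 6T1, ..., 6T16 of S_6. The discriminant of f is 30991489 = 5567^2, a perfect square, so G is contained in A_6. The transitive groups of degree 6 contained in A_6 are: A_4 (6T4, order 12), S_4 (6T7, order 24), (C_3 x C_3) : C_4 (6T10, order 36), PSL(2,5) (6T12, order 60), A_6 (6T15, order 360). By Dedekind's theorem, for a prime p not dividing disc(f) the degrees of the irreducible factors of f mod p form the cycle type of an element of G. Factoring f modulo the 21 such primes p <= 79 (skipping 19, which divides the discriminant), each new pattern first appears at: mod 2: f = (x)(x^5 + x^3 + x^2 + x + 1), pattern 5+1; mod 7: f = (x^3 + 2x^2 + 4x + 5)(x^3 + 6x^2 + 3x + 6), pattern 3+3; mod 61: f = (x + 36)(x + 58)(x^2 + 9x + 38)(x^2 + 13x + 25), pattern 2+2+1+1. No other pattern occurs in this range, so the set of observed cycle types is {5+1, 3+3, 2+2+1+1}. The candidates containing elements of all these cycle types are PSL(2,5) (6T12) of order 60, A_6 (6T15) of order 360; the others are excluded. The observed types are precisely the cycle types that occur in PSL(2,5) (6T12) (apart from the identity). Each of the other remaining candidates has further cycle types, and by the Chebotarev density theorem the matching factorization patterns would occur for a proportion of primes equal to their share of the group: A_6 (6T15) additionally contains elements of type 4+2, 3+1+1+1 (130 of its 360 elements, about 36% of primes). None of the 21 primes tested shows any such pattern (for each of these groups the chance of that is below 10^-4), which rules them out. Hence G = PSL(2,5) (6T12), of order 60.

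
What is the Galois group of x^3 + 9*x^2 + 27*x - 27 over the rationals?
The polynomial is an irreducible cubic over Q and its discriminant is -78732, which is not a perfect square. For an irreducible cubic, a non-square discriminant gives Galois group S_3.

3T2: S_3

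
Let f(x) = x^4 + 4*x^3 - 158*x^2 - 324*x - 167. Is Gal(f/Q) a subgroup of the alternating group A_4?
No

The polynomial is irreducible of degree 4 over Q. Its discriminant is -46352367616, which is not a perfect square. A Galois group lies in the alternating group exactly when the discriminant is a square in Q, so the Galois group (D_4) is not contained in A_4.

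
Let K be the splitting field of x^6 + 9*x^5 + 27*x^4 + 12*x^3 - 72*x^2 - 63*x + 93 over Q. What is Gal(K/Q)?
6T5: C_3 x S_3

The polynomial f is an irreducible sextic over Q, so G = Gal(f/Q) is one of the 16 transitive subgroups 6T1, ..., 6T16 of S_6. The discriminant of f is -66566351043, which is not a perfect square, so G is not contained in A_6. The transitive groups of degree 6 not contained in A_6 are: C_6 (6T1, order 6), S_3 (6T2, order 6), D_6 (6T3, order 12), C_3 x S_3 (6T5, order 18), A_4 x C_2 (6T6, order 24), S_4 (6T8, order 24), S_3 x S_3 (6T9, order 36), S_4 x C_2 (6T11, order 48), (S_3 x S_3) : C_2 (6T13, order 72), PGL(2,5) (6T14, order 120), S_6 (6T16, order 720). By Dedekind's theorem, for a prime p not dividing disc(f) the degrees of the irreducible factors of f mod p form the cycle type of an element of G. Factoring f modulo the 33 such primes p <= 139 (skipping 3, which divides the discriminant), each new pattern first appears at: mod 2: f = (x^6 + x^5 + x^4 + x + 1), pattern 6; mod 7: f = (x + 1)(x + 4)(x + 6)(x^3 + 5x^2 + x + 3), pattern 3+1+1+1; mod 17: f = (x^2 + 5)(x^2 + 4x + 10)(x^2 + 5x + 9), pattern 2+2+2; mod 19: f = (x^3 + x^2 + 12x + 7)(x^3 + 8x^2 + 7x + 16), pattern 3+3; mod 73: f = (x + 12)(x + 16)(x + 28)(x + 56)(x + 57)(x + 59), pattern 1+1+1+1+1+1. No other pattern occurs in this range, so the set of observed cycle types is {6, 3+1+1+1, 2+2+2, 3+3, 1+1+1+1+1+1}. The candidates containing elements of all these cycle types are C_3 x S_3 (6T5) of order 18, S_3 x S_3 (6T9) of order 36, (S_3 x S_3) : C_2 (6T13) of order 72, S_6 (6T16) of order 720; the others are excluded. The observed types are precisely the cycle types that occur in C_3 x S_3 (6T5). Each of the other remaining candidates has further cycle types, and by the Chebotarev density theorem the matching factorization patterns would occur for a proportion of primes equal to their share of the group: S_3 x S_3 (6T9) additionally contains elements of type 2+2+1+1 (9 of its 36 elements, about 25% of primes); (S_3 x S_3) : C_2 (6T13) additionally contains elements of type 4+2, 3+2+1, 2+2+1+1, 2+1+1+1+1 (45 of its 72 elements, about 62% of primes); S_6 (6T16) additionally contains elements of type 5+1, 4+2, 4+1+1, 3+2+1, 2+2+1+1, 2+1+1+1+1 (504 of its 720 elements, about 70% of primes). None of the 33 primes tested shows any such pattern (for each of these groups the chance of that is below 10^-4), which rules them out. Hence G = C_3 x S_3 (6T5), of order 18.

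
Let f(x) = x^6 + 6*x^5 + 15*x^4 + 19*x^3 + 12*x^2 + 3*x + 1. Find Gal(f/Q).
C_6 (order 6)

The polynomial f is an irreducible sextic over Q, so G = Gal(f/Q) is one of the 16 transitive subgroups 6T1, ..., 6T16 of S_6. The discriminant of f is -19683, which is not a perfect square, so G is not contained in A_6. The transitive groups of degree 6 not contained in A_6 are: C_6 (6T1, order 6), S_3 (6T2, order 6), D_6 (6T3, order 12), C_3 x S_3 (6T5, order 18), A_4 x C_2 (6T6, order 24), S_4 (6T8, order 24), S_3 x S_3 (6T9, order 36), S_4 x C_2 (6T11, order 48), (S_3 x S_3) : C_2 (6T13, order 72), PGL(2,5) (6T14, order 120), S_6 (6T16, order 720). By Dedekind's theorem, for a prime p not dividing disc(f) the degrees of the irreducible factors of f mod p form the cycle type of an element of G. Factoring f modulo the 37 such primes p <= 163 (skipping 3, which divides the discriminant), each new pattern first appears at: mod 2: f = (x^6 + x^4 + x^3 + x + 1), pattern 6; mod 7: f = (x^3 + 3x^2 + 3x + 3)(x^3 + 3x^2 + 3x + 5), pattern 3+3; mod 17: f = (x^2 + 9x + 9)(x^2 + 15x + 15)(x^2 + 16x + 16), pattern 2+2+2; mod 19: f = (x + 5)(x + 6)(x + 7)(x + 10)(x + 17)(x + 18), pattern 1+1+1+1+1+1. No other pattern occurs in this range, so the set of observed cycle types is {6, 3+3, 2+2+2, 1+1+1+1+1+1}. The candidates containing elements of all these cycle types are C_6 (6T1) of order 6, D_6 (6T3) of order 12, C_3 x S_3 (6T5) of order 18, A_4 x C_2 (6T6) of order 24, S_3 x S_3 (6T9) of order 36, S_4 x C_2 (6T11) of order 48, (S_3 x S_3) : C_2 (6T13) of order 72, PGL(2,5) (6T14) of order 120, S_6 (6T16) of order 720; the others are excluded. The observed types are precisely the cycle types that occur in C_6 (6T1). Each of the other remaining candidates has further cycle types, and by the Chebotarev density theorem the matching factorization patterns would occur for a proportion of primes equal to their share of the group: D_6 (6T3) additionally contains elements of type 2+2+1+1 (3 of its 12 elements, about 25% of primes); C_3 x S_3 (6T5) additionally contains elements of type 3+1+1+1 (4 of its 18 elements, about 22% of primes); A_4 x C_2 (6T6) additionally contains elements of type 2+2+1+1, 2+1+1+1+1 (6 of its 24 elements, about 25% of primes); S_3 x S_3 (6T9) additionally contains elements of type 3+1+1+1, 2+2+1+1 (13 of its 36 elements, about 36% of primes); S_4 x C_2 (6T11) additionally contains elements of type 4+2, 4+1+1, 2+2+1+1, 2+1+1+1+1 (24 of its 48 elements, about 50% of primes); (S_3 x S_3) : C_2 (6T13) additionally contains elements of type 4+2, 3+2+1, 3+1+1+1, 2+2+1+1, 2+1+1+1+1 (49 of its 72 elements, about 68% of primes); PGL(2,5) (6T14) additionally contains elements of type 5+1, 4+1+1, 2+2+1+1 (69 of its 120 elements, about 58% of primes); S_6 (6T16) additionally contains elements of type 5+1, 4+2, 4+1+1, 3+2+1, 3+1+1+1, 2+2+1+1, 2+1+1+1+1 (544 of its 720 elements, about 76% of primes). None of the 37 primes tested shows any such pattern (for each of these groups the chance of that is below 10^-4), which rules them out. Hence G = C_6 (6T1), of order 6.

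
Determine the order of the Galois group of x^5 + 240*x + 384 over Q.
The degree of the splitting field over Q equals the order of the Galois group, so first determine the group. The polynomial f is an irreducible quintic over Q, so G = Gal(f/Q) is a transitive subgroup of S_5: one of C_5 (5T1, order 5), D_5 (5T2, order 10), F_20 (5T3, order 20), A_5 (5T4, order 60) or S_5 (5T5, order 120). The discriminant of f is 271790899200000, which is not a perfect square, so G is not contained in A_5. The transitive groups of degree 5 not contained in A_5 are: F_20 (5T3, order 20), S_5 (5T5, order 120). By Dedekind's theorem, for a prime p not dividing disc(f) the degrees of the irreducible factors of f mod p form the cycle type of an element of G. Factoring f modulo the 18 such primes p <= 73 (skipping 2, 3, 5, which divide the discriminant), each new pattern first appears at: mod 7: f = (x + 5)(x^4 + 2x^3 + 4x^2 + x + 4), pattern 4+1; mod 11: f = (x + 1)(x^2 + 4x + 7)(x^2 + 6x + 3), pattern 2+2+1; mod 19: f = (x^5 + 12x + 4), pattern 5. No other pattern occurs in this range, so the set of observed cycle types is {4+1, 2+2+1, 5}. The candidates containing elements of all these cycle types are F_20 (5T3) of order 20, S_5 (5T5) of order 120; the others are excluded. The observed types are precisely the cycle types that occur in F_20 (5T3) (apart from the identity). Each of the other remaining candidates has further cycle types, and by the Chebotarev density theorem the matching factorization patterns would occur for a proportion of primes equal to their share of the group: S_5 (5T5) additionally contains elements of type 3+2, 3+1+1, 2+1+1+1 (50 of its 120 elements, about 42% of primes). None of the 18 primes tested shows any such pattern (for each of these groups the chance of that is below 10^-4), which rules them out. Hence G = F_20 (5T3), of order 20. The Galois group F_20 (5T3) has order 20, so the splitting field has degree 20 over Q.

20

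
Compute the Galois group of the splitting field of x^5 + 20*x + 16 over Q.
A_5

The polynomial f is an irreducible quintic over Q, so G = Gal(f/Q) is a transitive subgroup of S_5: one of C_5 (5T1, order 5), D_5 (5T2, order 10), F_20 (5T3, order 20), A_5 (5T4, order 60) or S_5 (5T5, order 120). The discriminant of f is 1024000000 = 32000^2, a perfect square, so G is contained in A_5. The transitive groups of degree 5 contained in A_5 are: C_5 (5T1, order 5), D_5 (5T2, order 10), A_5 (5T4, order 60). By Dedekind's theorem, for a prime p not dividing disc(f) the degrees of the irreducible factors of f mod p form the cycle type of an element of G. Factoring f modulo the 2 such primes p <= 7 (skipping 2, 5, which divide the discriminant), each new pattern first appears at: mod 3: f = (x^5 + 2x + 1), pattern 5; mod 7: f = (x + 2)(x + 3)(x^3 + 2x^2 + 5x + 5), pattern 3+1+1. No other pattern occurs in this range, so the set of observed cycle types is {5, 3+1+1}. Among the candidates above, the only group containing elements of all these cycle types is A_5 (5T4) — each of C_5 (5T1), D_5 (5T2) lacks at least one of them. Hence G = A_5 (5T4), of order 60.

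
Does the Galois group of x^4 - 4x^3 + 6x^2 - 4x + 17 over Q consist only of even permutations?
Yes

The polynomial is irreducible of degree 4 over Q. Its discriminant is 1048576 = 1024^2, a perfect square. A Galois group lies in the alternating group exactly when the discriminant is a square in Q, so the Galois group (V_4) is contained in A_4.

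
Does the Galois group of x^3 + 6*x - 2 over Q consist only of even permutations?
No

The polynomial is irreducible of degree 3 over Q. Its discriminant is -972, which is not a perfect square. A Galois group lies in the alternating group exactly when the discriminant is a square in Q, so the Galois group (S_3) is not contained in A_3.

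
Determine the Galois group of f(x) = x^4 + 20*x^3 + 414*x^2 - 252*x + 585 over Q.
The polynomial is an irreducible quartic over Q and its discriminant is 226217001222144 = 15040512^2, a perfect square, so the Galois group is contained in A_4. The resolvent cubic y^3 - 414*y^2 - 7380*y + 671256 is irreducible over Q. An irreducible resolvent with square discriminant gives A_4.

A_4 (also written A4)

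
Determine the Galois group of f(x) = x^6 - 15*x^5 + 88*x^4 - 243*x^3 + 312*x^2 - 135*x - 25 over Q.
6T8: S_4

The polynomial f is an irreducible sextic over Q, so G = Gal(f/Q) is one of the 16 transitive subgroups 6T1, ..., 6T16 of S_6. The discriminant of f is 54786284800, which is not a perfect square, so G is not contained in A_6. The transitive groups of degree 6 not contained in A_6 are: C_6 (6T1, order 6), S_3 (6T2, order 6), D_6 (6T3, order 12), C_3 x S_3 (6T5, order 18), A_4 x C_2 (6T6, order 24), S_4 (6T8, order 24), S_3 x S_3 (6T9, order 36), S_4 x C_2 (6T11, order 48), (S_3 x S_3) : C_2 (6T13, order 72), PGL(2,5) (6T14, order 120), S_6 (6T16, order 720). By Dedekind's theorem, for a prime p not dividing disc(f) the degrees of the irreducible factors of f mod p form the cycle type of an element of G. Factoring f modulo the 22 such primes p <= 101 (skipping 2, 5, 13, 37, which divide the discriminant), each new pattern first appears at: mod 3: f = (x^3 + x^2 + x + 2)(x^3 + 2x^2 + x + 1), pattern 3+3; mod 17: f = (x + 2)(x + 16)(x^4 + x^3 + 4x^2 + 10x + 4), pattern 4+1+1; mod 31: f = (x^2 + 3x + 28)(x^2 + 19x + 24)(x^2 + 25x + 18), pattern 2+2+2; mod 67: f = (x + 14)(x + 23)(x^2 + 31x + 22)(x^2 + 51x + 20), pattern 2+2+1+1. No other pattern occurs in this range, so the set of observed cycle types is {3+3, 4+1+1, 2+2+2, 2+2+1+1}. The candidates containing elements of all these cycle types are S_4 (6T8) of order 24, S_4 x C_2 (6T11) of order 48, PGL(2,5) (6T14) of order 120, S_6 (6T16) of order 720; the others are excluded. The observed types are precisely the cycle types that occur in S_4 (6T8) (apart from the identity). Each of the other remaining candidates has further cycle types, and by the Chebotarev density theorem the matching factorization patterns would occur for a proportion of primes equal to their share of the group: S_4 x C_2 (6T11) additionally contains elements of type 6, 4+2, 2+1+1+1+1 (17 of its 48 elements, about 35% of primes); PGL(2,5) (6T14) additionally contains elements of type 6, 5+1 (44 of its 120 elements, about 37% of primes); S_6 (6T16) additionally contains elements of type 6, 5+1, 4+2, 3+2+1, 3+1+1+1, 2+1+1+1+1 (529 of its 720 elements, about 73% of primes). None of the 22 primes tested shows any such pattern (for each of these groups the chance of that is below 10^-4), which rules them out. Hence G = S_4 (6T8), of order 24.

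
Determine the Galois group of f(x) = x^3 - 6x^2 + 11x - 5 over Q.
The polynomial is an irreducible cubic over Q and its discriminant is -23, which is not a perfect square. For an irreducible cubic, a non-square discriminant gives Galois group S_3.

3T2: S_3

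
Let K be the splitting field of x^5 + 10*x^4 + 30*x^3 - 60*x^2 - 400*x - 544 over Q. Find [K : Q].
10

The degree of the splitting field over Q equals the order of the Galois group, so first determine the group. The polynomial f is an irreducible quintic over Q, so G = Gal(f/Q) is a transitive subgroup of S_5: one of C_5 (5T1, order 5), D_5 (5T2, order 10), F_20 (5T3, order 20), A_5 (5T4, order 60) or S_5 (5T5, order 120). The discriminant of f is 23040000000000 = 4800000^2, a perfect square, so G is contained in A_5. The transitive groups of degree 5 contained in A_5 are: C_5 (5T1, order 5), D_5 (5T2, order 10), A_5 (5T4, order 60). By Dedekind's theorem, for a prime p not dividing disc(f) the degrees of the irreducible factors of f mod p form the cycle type of an element of G. Factoring f modulo the 23 such primes p <= 101 (skipping 2, 3, 5, which divide the discriminant), each new pattern first appears at: mod 7: f = (x^5 + 3x^4 + 2x^3 + 3x^2 + 6x + 2), pattern 5; mod 17: f = (x)(x^2 + 3x + 8)(x^2 + 7x + 1), pattern 2+2+1. No other pattern occurs in this range, so the set of observed cycle types is {5, 2+2+1}. The candidates containing elements of all these cycle types are D_5 (5T2) of order 10, A_5 (5T4) of order 60; the others are excluded. The observed types are precisely the cycle types that occur in D_5 (5T2) (apart from the identity). Each of the other remaining candidates has further cycle types, and by the Chebotarev density theorem the matching factorization patterns would occur for a proportion of primes equal to their share of the group: A_5 (5T4) additionally contains elements of type 3+1+1 (20 of its 60 elements, about 33% of primes). None of the 23 primes tested shows any such pattern (for each of these groups the chance of that is below 10^-4), which rules them out. Hence G = D_5 (5T2), of order 10. The Galois group D_5 (5T2) has order 10, so the splitting field has degree 10 over Q.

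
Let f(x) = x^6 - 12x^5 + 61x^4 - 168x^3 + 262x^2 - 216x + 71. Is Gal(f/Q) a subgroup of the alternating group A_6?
The polynomial is irreducible of degree 6 over Q. Its discriminant is 153664 = 392^2, a perfect square. A Galois group lies in the alternating group exactly when the discriminant is a square in Q, so the Galois group (A_4) is contained in A_6.

Yes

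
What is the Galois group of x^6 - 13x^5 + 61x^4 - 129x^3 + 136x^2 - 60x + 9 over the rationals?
The polynomial f is an irreducible sextic over Q, so G = Gal(f/Q) is one of the 16 transitive subgroups 6T1, ..., 6T16 of S_6. The discriminant of f is 1064390625 = 32625^2, a perfect square, so G is contained in A_6. The transitive groups of degree 6 contained in A_6 are: A_4 (6T4, order 12), S_4 (6T7, order 24), (C_3 x C_3) : C_4 (6T10, order 36), PSL(2,5) (6T12, order 60), A_6 (6T15, order 360). By Dedekind's theorem, for a prime p not dividing disc(f) the degrees of the irreducible factors of f mod p form the cycle type of an element of G. Factoring f modulo the 19 such primes p <= 79 (skipping 3, 5, 29, which divide the discriminant), each new pattern first appears at: mod 2: f = (x^2 + x + 1)(x^4 + x + 1), pattern 4+2; mod 11: f = (x^3 + 4x^2 + 2x + 6)(x^3 + 5x^2 + 6x + 7), pattern 3+3; mod 19: f = (x + 5)(x + 9)(x^2 + 2x + 17)(x^2 + 9x + 17), pattern 2+2+1+1; mod 61: f = (x + 3)(x + 50)(x + 54)(x^3 + 2x^2 + 7x + 4), pattern 3+1+1+1. No other pattern occurs in this range, so the set of observed cycle types is {4+2, 3+3, 2+2+1+1, 3+1+1+1}. The candidates containing elements of all these cycle types are (C_3 x C_3) : C_4 (6T10) of order 36, A_6 (6T15) of order 360; the others are excluded. The observed types are precisely the cycle types that occur in (C_3 x C_3) : C_4 (6T10) (apart from the identity). Each of the other remaining candidates has further cycle types, and by the Chebotarev density theorem the matching factorization patterns would occur for a proportion of primes equal to their share of the group: A_6 (6T15) additionally contains elements of type 5+1 (144 of its 360 elements, about 40% of primes). None of the 19 primes tested shows any such pattern (for each of these groups the chance of that is below 10^-4), which rules them out. Hence G = (C_3 x C_3) : C_4 (6T10), of order 36.

(C_3 x C_3) : C_4, the transitive group 6T10 of order 36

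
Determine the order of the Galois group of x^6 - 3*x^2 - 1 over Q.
12

The degree of the splitting field over Q equals the order of the Galois group, so first determine the group. The polynomial f is an irreducible sextic over Q, so G = Gal(f/Q) is one of the 16 transitive subgroups 6T1, ..., 6T16 of S_6. The discriminant of f is 419904 = 648^2, a perfect square, so G is contained in A_6. The transitive groups of degree 6 contained in A_6 are: A_4 (6T4, order 12), S_4 (6T7, order 24), (C_3 x C_3) : C_4 (6T10, order 36), PSL(2,5) (6T12, order 60), A_6 (6T15, order 360). By Dedekind's theorem, for a prime p not dividing disc(f) the degrees of the irreducible factors of f mod p form the cycle type of an element of G. Factoring f modulo the 33 such primes p <= 149 (skipping 2, 3, which divide the discriminant), each new pattern first appears at: mod 5: f = (x^3 + x^2 + 3x + 1)(x^3 + 4x^2 + 3x + 4), pattern 3+3; mod 17: f = (x + 2)(x + 15)(x^2 + 7)(x^2 + 14), pattern 2+2+1+1; mod 71: f = (x + 4)(x + 5)(x + 32)(x + 39)(x + 66)(x + 67), pattern 1+1+1+1+1+1. No other pattern occurs in this range, so the set of observed cycle types is {3+3, 2+2+1+1, 1+1+1+1+1+1}. The candidates containing elements of all these cycle types are A_4 (6T4) of order 12, S_4 (6T7) of order 24, (C_3 x C_3) : C_4 (6T10) of order 36, PSL(2,5) (6T12) of order 60, A_6 (6T15) of order 360; the others are excluded. The observed types are precisely the cycle types that occur in A_4 (6T4). Each of the other remaining candidates has further cycle types, and by the Chebotarev density theorem the matching factorization patterns would occur for a proportion of primes equal to their share of the group: S_4 (6T7) additionally contains elements of type 4+2 (6 of its 24 elements, about 25% of primes); (C_3 x C_3) : C_4 (6T10) additionally contains elements of type 4+2, 3+1+1+1 (22 of its 36 elements, about 61% of primes); PSL(2,5) (6T12) additionally contains elements of type 5+1 (24 of its 60 elements, about 40% of primes); A_6 (6T15) additionally contains elements of type 5+1, 4+2, 3+1+1+1 (274 of its 360 elements, about 76% of primes). None of the 33 primes tested shows any such pattern (for each of these groups the chance of that is below 10^-4), which rules them out. Hence G = A_4 (6T4), of order 12. The Galois group A_4 (6T4) has order 12, so the splitting field has degree 12 over Q.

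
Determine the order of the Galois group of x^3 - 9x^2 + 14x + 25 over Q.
The degree of the splitting field over Q equals the order of the Galois group, so first determine the group. The polynomial is an irreducible cubic over Q and its discriminant is 4225 = 65^2, a perfect square. For an irreducible cubic, a square discriminant forces the Galois group to be A_3, the cyclic group of order 3. The Galois group C_3 (3T1) has order 3, so the splitting field has degree 3 over Q.

3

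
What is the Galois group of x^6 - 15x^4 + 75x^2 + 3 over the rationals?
6T2: S_3

The polynomial f is an irreducible sextic over Q, so G = Gal(f/Q) is one of the 16 transitive subgroups 6T1, ..., 6T16 of S_6. The discriminant of f is -37572373905408, which is not a perfect square, so G is not contained in A_6. The transitive groups of degree 6 not contained in A_6 are: C_6 (6T1, order 6), S_3 (6T2, order 6), D_6 (6T3, order 12), C_3 x S_3 (6T5, order 18), A_4 x C_2 (6T6, order 24), S_4 (6T8, order 24), S_3 x S_3 (6T9, order 36), S_4 x C_2 (6T11, order 48), (S_3 x S_3) : C_2 (6T13, order 72), PGL(2,5) (6T14, order 120), S_6 (6T16, order 720). By Dedekind's theorem, for a prime p not dividing disc(f) the degrees of the irreducible factors of f mod p form the cycle type of an element of G. Factoring f modulo the 23 such primes p <= 97 (skipping 2, 3, which divide the discriminant), each new pattern first appears at: mod 5: f = (x^2 + 2)(x^2 + x + 2)(x^2 + 4x + 2), pattern 2+2+2; mod 7: f = (x^3 + 2x^2 + 5x + 5)(x^3 + 5x^2 + 5x + 2), pattern 3+3; mod 31: f = (x + 7)(x + 12)(x + 15)(x + 16)(x + 19)(x + 24), pattern 1+1+1+1+1+1. No other pattern occurs in this range, so the set of observed cycle types is {2+2+2, 3+3, 1+1+1+1+1+1}. The candidates containing elements of all these cycle types are C_6 (6T1) of order 6, S_3 (6T2) of order 6, D_6 (6T3) of order 12, C_3 x S_3 (6T5) of order 18, A_4 x C_2 (6T6) of order 24, S_4 (6T8) of order 24, S_3 x S_3 (6T9) of order 36, S_4 x C_2 (6T11) of order 48, (S_3 x S_3) : C_2 (6T13) of order 72, PGL(2,5) (6T14) of order 120, S_6 (6T16) of order 720; the others are excluded. The observed types are precisely the cycle types that occur in S_3 (6T2). Each of the other remaining candidates has further cycle types, and by the Chebotarev density theorem the matching factorization patterns would occur for a proportion of primes equal to their share of the group: C_6 (6T1) additionally contains elements of type 6 (2 of its 6 elements, about 33% of primes); D_6 (6T3) additionally contains elements of type 6, 2+2+1+1 (5 of its 12 elements, about 42% of primes); C_3 x S_3 (6T5) additionally contains elements of type 6, 3+1+1+1 (10 of its 18 elements, about 56% of primes); A_4 x C_2 (6T6) additionally contains elements of type 6, 2+2+1+1, 2+1+1+1+1 (14 of its 24 elements, about 58% of primes); S_4 (6T8) additionally contains elements of type 4+1+1, 2+2+1+1 (9 of its 24 elements, about 38% of primes); S_3 x S_3 (6T9) additionally contains elements of type 6, 3+1+1+1, 2+2+1+1 (25 of its 36 elements, about 69% of primes); S_4 x C_2 (6T11) additionally contains elements of type 6, 4+2, 4+1+1, 2+2+1+1, 2+1+1+1+1 (32 of its 48 elements, about 67% of primes); (S_3 x S_3) : C_2 (6T13) additionally contains elements of type 6, 4+2, 3+2+1, 3+1+1+1, 2+2+1+1, 2+1+1+1+1 (61 of its 72 elements, about 85% of primes); PGL(2,5) (6T14) additionally contains elements of type 6, 5+1, 4+1+1, 2+2+1+1 (89 of its 120 elements, about 74% of primes); S_6 (6T16) additionally contains elements of type 6, 5+1, 4+2, 4+1+1, 3+2+1, 3+1+1+1, 2+2+1+1, 2+1+1+1+1 (664 of its 720 elements, about 92% of primes). None of the 23 primes tested shows any such pattern (for each of these groups the chance of that is below 10^-4), which rules them out. Hence G = S_3 (6T2), of order 6.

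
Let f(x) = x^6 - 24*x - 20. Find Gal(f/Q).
The polynomial f is an irreducible sextic over Q, so G = Gal(f/Q) is one of the 16 transitive subgroups 6T1, ..., 6T16 of S_6. The discriminant of f is 746496000000 = 864000^2, a perfect square, so G is contained in A_6. The transitive groups of degree 6 contained in A_6 are: A_4 (6T4, order 12), S_4 (6T7, order 24), (C_3 x C_3) : C_4 (6T10, order 36), PSL(2,5) (6T12, order 60), A_6 (6T15, order 360). By Dedekind's theorem, for a prime p not dividing disc(f) the degrees of the irreducible factors of f mod p form the cycle type of an element of G. Factoring f modulo the 6 such primes p <= 23 (skipping 2, 3, 5, which divide the discriminant), each new pattern first appears at: mod 7: f = (x + 4)(x^5 + 3x^4 + 2x^3 + 6x^2 + 4x + 2), pattern 5+1; mod 23: f = (x + 2)(x + 11)(x + 16)(x^3 + 17x^2 + 13x + 7), pattern 3+1+1+1. No other pattern occurs in this range, so the set of observed cycle types is {5+1, 3+1+1+1}. Among the candidates above, the only group containing elements of all these cycle types is A_6 (6T15) — each of A_4 (6T4), S_4 (6T7), (C_3 x C_3) : C_4 (6T10), PSL(2,5) (6T12) lacks at least one of them. Hence G = A_6 (6T15), of order 360.

A_6 (also written A6)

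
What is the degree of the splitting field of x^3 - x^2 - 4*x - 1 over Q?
3

The degree of the splitting field over Q equals the order of the Galois group, so first determine the group. The polynomial is an irreducible cubic over Q and its discriminant is 169 = 13^2, a perfect square. For an irreducible cubic, a square discriminant forces the Galois group to be A_3, the cyclic group of order 3. The Galois group C_3 (3T1) has order 3, so the splitting field has degree 3 over Q.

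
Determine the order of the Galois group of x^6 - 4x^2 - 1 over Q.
24

The degree of the splitting field over Q equals the order of the Galois group, so first determine the group. The polynomial f is an irreducible sextic over Q, so G = Gal(f/Q) is one of the 16 transitive subgroups 6T1, ..., 6T16 of S_6. The discriminant of f is 3356224 = 1832^2, a perfect square, so G is contained in A_6. The transitive groups of degree 6 contained in A_6 are: A_4 (6T4, order 12), S_4 (6T7, order 24), (C_3 x C_3) : C_4 (6T10, order 36), PSL(2,5) (6T12, order 60), A_6 (6T15, order 360). By Dedekind's theorem, for a prime p not dividing disc(f) the degrees of the irreducible factors of f mod p form the cycle type of an element of G. Factoring f modulo the 79 such primes p <= 419 (skipping 2, 229, which divide the discriminant), each new pattern first appears at: mod 3: f = (x^3 + x^2 + 2x + 1)(x^3 + 2x^2 + 2x + 2), pattern 3+3; mod 7: f = (x^2 + 4)(x^4 + 3x^2 + 5), pattern 4+2; mod 23: f = (x + 9)(x + 14)(x^2 + x + 18)(x^2 + 22x + 18), pattern 2+2+1+1; mod 193: f = (x + 87)(x + 90)(x + 93)(x + 100)(x + 103)(x + 106), pattern 1+1+1+1+1+1. No other pattern occurs in this range, so the set of observed cycle types is {3+3, 4+2, 2+2+1+1, 1+1+1+1+1+1}. The candidates containing elements of all these cycle types are S_4 (6T7) of order 24, (C_3 x C_3) : C_4 (6T10) of order 36, A_6 (6T15) of order 360; the others are excluded. The observed types are precisely the cycle types that occur in S_4 (6T7). Each of the other remaining candidates has further cycle types, and by the Chebotarev density theorem the matching factorization patterns would occur for a proportion of primes equal to their share of the group: (C_3 x C_3) : C_4 (6T10) additionally contains elements of type 3+1+1+1 (4 of its 36 elements, about 11% of primes); A_6 (6T15) additionally contains elements of type 5+1, 3+1+1+1 (184 of its 360 elements, about 51% of primes). None of the 79 primes tested shows any such pattern (for each of these groups the chance of that is below 10^-4), which rules them out. Hence G = S_4 (6T7), of order 24. The Galois group S_4 (6T7) has order 24, so the splitting field has degree 24 over Q.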